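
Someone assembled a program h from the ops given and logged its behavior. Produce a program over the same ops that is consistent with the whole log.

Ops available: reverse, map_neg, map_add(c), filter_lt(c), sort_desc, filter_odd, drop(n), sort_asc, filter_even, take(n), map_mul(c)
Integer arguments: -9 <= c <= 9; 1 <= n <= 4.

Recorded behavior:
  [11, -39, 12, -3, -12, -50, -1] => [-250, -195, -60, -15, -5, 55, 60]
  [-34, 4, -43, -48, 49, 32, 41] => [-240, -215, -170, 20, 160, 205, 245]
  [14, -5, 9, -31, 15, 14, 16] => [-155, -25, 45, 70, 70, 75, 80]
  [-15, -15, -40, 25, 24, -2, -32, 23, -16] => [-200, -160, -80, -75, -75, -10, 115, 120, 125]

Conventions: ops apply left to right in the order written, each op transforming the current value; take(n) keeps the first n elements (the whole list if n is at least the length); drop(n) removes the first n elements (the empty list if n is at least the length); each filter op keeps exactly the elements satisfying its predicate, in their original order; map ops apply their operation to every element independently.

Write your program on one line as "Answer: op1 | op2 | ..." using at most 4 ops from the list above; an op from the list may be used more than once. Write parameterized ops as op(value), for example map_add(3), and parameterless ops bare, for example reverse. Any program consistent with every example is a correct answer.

map_mul(5) | reverse | sort_desc | reverse

Check, running the answer program on each example:
  [11, -39, 12, -3, -12, -50, -1] -> [55, -195, 60, -15, -60, -250, -5] -> [-5, -250, -60, -15, 60, -195, 55] -> [60, 55, -5, -15, -60, -195, -250] -> [-250, -195, -60, -15, -5, 55, 60]
  [-34, 4, -43, -48, 49, 32, 41] -> [-170, 20, -215, -240, 245, 160, 205] -> [205, 160, 245, -240, -215, 20, -170] -> [245, 205, 160, 20, -170, -215, -240] -> [-240, -215, -170, 20, 160, 205, 245]
  [14, -5, 9, -31, 15, 14, 16] -> [70, -25, 45, -155, 75, 70, 80] -> [80, 70, 75, -155, 45, -25, 70] -> [80, 75, 70, 70, 45, -25, -155] -> [-155, -25, 45, 70, 70, 75, 80]
  [-15, -15, -40, 25, 24, -2, -32, 23, -16] -> [-75, -75, -200, 125, 120, -10, -160, 115, -80] -> [-80, 115, -160, -10, 120, 125, -200, -75, -75] -> [125, 120, 115, -10, -75, -75, -80, -160, -200] -> [-200, -160, -80, -75, -75, -10, 115, 120, 125]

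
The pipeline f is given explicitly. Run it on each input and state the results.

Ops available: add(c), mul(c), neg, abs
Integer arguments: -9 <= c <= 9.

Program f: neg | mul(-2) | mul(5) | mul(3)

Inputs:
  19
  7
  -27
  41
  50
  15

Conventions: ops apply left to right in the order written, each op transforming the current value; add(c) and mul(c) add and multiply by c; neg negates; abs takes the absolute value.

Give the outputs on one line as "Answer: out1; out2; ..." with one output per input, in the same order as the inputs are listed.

570; 210; -810; 1230; 1500; 450

Execution, op by op:
  19 -> -19 -> 38 -> 190 -> 570
  7 -> -7 -> 14 -> 70 -> 210
  -27 -> 27 -> -54 -> -270 -> -810
  41 -> -41 -> 82 -> 410 -> 1230
  50 -> -50 -> 100 -> 500 -> 1500
  15 -> -15 -> 30 -> 150 -> 450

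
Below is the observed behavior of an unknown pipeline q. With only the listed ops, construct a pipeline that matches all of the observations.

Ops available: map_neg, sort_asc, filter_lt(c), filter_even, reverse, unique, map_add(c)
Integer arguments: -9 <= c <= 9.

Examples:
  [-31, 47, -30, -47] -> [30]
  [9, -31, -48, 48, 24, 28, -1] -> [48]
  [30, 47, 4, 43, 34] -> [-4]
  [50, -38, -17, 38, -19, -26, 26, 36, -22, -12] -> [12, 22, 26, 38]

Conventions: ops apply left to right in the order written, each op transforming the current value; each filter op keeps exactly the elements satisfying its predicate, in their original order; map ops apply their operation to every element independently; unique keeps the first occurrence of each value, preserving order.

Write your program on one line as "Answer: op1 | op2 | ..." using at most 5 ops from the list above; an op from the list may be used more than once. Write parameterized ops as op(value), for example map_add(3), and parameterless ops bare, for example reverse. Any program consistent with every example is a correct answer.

sort_asc | filter_even | filter_lt(9) | reverse | map_neg

Check, running the answer program on each example:
  [-31, 47, -30, -47] -> [-47, -31, -30, 47] -> [-30] -> [-30] -> [-30] -> [30]
  [9, -31, -48, 48, 24, 28, -1] -> [-48, -31, -1, 9, 24, 28, 48] -> [-48, 24, 28, 48] -> [-48] -> [-48] -> [48]
  [30, 47, 4, 43, 34] -> [4, 30, 34, 43, 47] -> [4, 30, 34] -> [4] -> [4] -> [-4]
  [50, -38, -17, 38, -19, -26, 26, 36, -22, -12] -> [-38, -26, -22, -19, -17, -12, 26, 36, 38, 50] -> [-38, -26, -22, -12, 26, 36, 38, 50] -> [-38, -26, -22, -12] -> [-12, -22, -26, -38] -> [12, 22, 26, 38]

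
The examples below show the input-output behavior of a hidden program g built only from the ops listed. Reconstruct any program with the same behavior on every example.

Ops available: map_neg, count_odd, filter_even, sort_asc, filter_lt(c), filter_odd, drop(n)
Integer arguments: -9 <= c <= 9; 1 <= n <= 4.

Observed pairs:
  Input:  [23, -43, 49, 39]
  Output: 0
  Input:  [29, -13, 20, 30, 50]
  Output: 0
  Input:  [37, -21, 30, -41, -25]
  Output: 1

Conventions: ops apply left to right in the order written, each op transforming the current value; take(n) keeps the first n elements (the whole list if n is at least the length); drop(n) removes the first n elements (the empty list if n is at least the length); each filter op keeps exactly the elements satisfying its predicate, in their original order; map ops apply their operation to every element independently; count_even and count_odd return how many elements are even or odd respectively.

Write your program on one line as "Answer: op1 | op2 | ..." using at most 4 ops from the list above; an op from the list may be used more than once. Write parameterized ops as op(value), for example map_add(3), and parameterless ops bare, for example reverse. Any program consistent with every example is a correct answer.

drop(4) | map_neg | count_odd

Check, running the answer program on each example:
  [23, -43, 49, 39] -> [] -> [] -> 0
  [29, -13, 20, 30, 50] -> [50] -> [-50] -> 0
  [37, -21, 30, -41, -25] -> [-25] -> [25] -> 1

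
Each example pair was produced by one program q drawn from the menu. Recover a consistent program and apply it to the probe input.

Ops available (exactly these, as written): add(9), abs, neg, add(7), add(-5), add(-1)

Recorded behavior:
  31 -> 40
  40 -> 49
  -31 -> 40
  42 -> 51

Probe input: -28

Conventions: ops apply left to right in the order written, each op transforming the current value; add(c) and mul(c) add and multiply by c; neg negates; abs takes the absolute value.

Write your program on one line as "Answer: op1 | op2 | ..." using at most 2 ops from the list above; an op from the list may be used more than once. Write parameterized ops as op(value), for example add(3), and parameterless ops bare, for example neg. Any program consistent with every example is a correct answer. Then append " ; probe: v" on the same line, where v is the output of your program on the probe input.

abs | add(9) ; probe: 37

Check, running the answer program on each example:
  31 -> 31 -> 40
  40 -> 40 -> 49
  -31 -> 31 -> 40
  42 -> 42 -> 51
  probe: -28 -> 28 -> 37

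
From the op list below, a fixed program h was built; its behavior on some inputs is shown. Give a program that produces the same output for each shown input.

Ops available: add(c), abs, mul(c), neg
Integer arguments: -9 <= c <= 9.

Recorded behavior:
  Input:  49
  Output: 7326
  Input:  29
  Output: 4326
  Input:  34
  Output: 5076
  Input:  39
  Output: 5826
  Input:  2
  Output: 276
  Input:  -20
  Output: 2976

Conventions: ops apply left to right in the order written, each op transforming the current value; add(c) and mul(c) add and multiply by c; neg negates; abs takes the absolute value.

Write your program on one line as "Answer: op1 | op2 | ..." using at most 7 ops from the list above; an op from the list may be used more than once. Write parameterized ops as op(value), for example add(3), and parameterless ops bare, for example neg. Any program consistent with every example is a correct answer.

mul(-5) | abs | mul(-5) | abs | add(-4) | mul(6)

Check, running the answer program on each example:
  49 -> -245 -> 245 -> -1225 -> 1225 -> 1221 -> 7326
  29 -> -145 -> 145 -> -725 -> 725 -> 721 -> 4326
  34 -> -170 -> 170 -> -850 -> 850 -> 846 -> 5076
  39 -> -195 -> 195 -> -975 -> 975 -> 971 -> 5826
  2 -> -10 -> 10 -> -50 -> 50 -> 46 -> 276
  -20 -> 100 -> 100 -> -500 -> 500 -> 496 -> 2976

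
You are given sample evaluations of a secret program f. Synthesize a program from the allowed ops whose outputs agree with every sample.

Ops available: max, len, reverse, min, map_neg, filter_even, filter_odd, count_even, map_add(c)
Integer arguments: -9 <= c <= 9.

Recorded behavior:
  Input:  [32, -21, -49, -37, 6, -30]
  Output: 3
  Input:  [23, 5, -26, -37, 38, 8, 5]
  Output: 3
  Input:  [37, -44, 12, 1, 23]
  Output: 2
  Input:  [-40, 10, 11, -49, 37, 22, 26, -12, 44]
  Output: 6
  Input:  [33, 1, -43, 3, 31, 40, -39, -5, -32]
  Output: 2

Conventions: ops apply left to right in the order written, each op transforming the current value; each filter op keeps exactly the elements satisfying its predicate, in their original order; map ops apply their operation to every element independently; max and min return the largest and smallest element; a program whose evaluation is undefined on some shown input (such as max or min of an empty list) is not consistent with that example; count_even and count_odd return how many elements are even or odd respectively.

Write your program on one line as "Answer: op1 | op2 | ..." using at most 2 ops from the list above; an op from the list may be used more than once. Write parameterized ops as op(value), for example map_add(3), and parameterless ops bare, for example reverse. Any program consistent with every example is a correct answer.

filter_even | len

Check, running the answer program on each example:
  [32, -21, -49, -37, 6, -30] -> [32, 6, -30] -> 3
  [23, 5, -26, -37, 38, 8, 5] -> [-26, 38, 8] -> 3
  [37, -44, 12, 1, 23] -> [-44, 12] -> 2
  [-40, 10, 11, -49, 37, 22, 26, -12, 44] -> [-40, 10, 22, 26, -12, 44] -> 6
  [33, 1, -43, 3, 31, 40, -39, -5, -32] -> [40, -32] -> 2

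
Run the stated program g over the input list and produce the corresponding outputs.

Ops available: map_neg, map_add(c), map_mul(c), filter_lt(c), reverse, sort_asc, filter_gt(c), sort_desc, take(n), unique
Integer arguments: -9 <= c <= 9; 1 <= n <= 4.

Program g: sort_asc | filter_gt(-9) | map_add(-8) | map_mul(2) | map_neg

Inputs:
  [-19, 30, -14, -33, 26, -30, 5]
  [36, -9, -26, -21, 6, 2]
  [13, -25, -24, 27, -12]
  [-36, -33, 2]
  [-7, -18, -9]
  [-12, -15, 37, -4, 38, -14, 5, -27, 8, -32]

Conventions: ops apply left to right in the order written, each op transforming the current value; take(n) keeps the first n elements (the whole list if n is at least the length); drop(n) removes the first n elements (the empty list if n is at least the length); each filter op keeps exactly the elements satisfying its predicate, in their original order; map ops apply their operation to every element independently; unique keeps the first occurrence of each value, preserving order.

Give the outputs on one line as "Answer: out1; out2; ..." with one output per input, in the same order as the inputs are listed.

Execution, op by op:
  [-19, 30, -14, -33, 26, -30, 5] -> [-33, -30, -19, -14, 5, 26, 30] -> [5, 26, 30] -> [-3, 18, 22] -> [-6, 36, 44] -> [6, -36, -44]
  [36, -9, -26, -21, 6, 2] -> [-26, -21, -9, 2, 6, 36] -> [2, 6, 36] -> [-6, -2, 28] -> [-12, -4, 56] -> [12, 4, -56]
  [13, -25, -24, 27, -12] -> [-25, -24, -12, 13, 27] -> [13, 27] -> [5, 19] -> [10, 38] -> [-10, -38]
  [-36, -33, 2] -> [-36, -33, 2] -> [2] -> [-6] -> [-12] -> [12]
  [-7, -18, -9] -> [-18, -9, -7] -> [-7] -> [-15] -> [-30] -> [30]
  [-12, -15, 37, -4, 38, -14, 5, -27, 8, -32] -> [-32, -27, -15, -14, -12, -4, 5, 8, 37, 38] -> [-4, 5, 8, 37, 38] -> [-12, -3, 0, 29, 30] -> [-24, -6, 0, 58, 60] -> [24, 6, 0, -58, -60]

[6, -36, -44]; [12, 4, -56]; [-10, -38]; [12]; [30]; [24, 6, 0, -58, -60]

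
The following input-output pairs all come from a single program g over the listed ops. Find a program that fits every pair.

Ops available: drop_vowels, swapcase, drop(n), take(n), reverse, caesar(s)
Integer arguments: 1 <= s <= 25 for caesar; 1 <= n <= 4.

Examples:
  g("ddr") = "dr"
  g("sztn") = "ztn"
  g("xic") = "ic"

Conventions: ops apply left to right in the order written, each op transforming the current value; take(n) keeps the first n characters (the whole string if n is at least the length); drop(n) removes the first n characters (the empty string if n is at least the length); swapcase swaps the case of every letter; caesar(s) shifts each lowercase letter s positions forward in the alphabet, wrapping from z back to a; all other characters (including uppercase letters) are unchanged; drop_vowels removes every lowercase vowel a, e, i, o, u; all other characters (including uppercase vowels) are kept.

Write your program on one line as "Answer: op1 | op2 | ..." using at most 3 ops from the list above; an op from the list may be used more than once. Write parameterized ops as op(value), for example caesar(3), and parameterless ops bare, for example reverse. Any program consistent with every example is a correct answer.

swapcase | drop(1) | swapcase

Check, running the answer program on each example:
  "ddr" -> "DDR" -> "DR" -> "dr"
  "sztn" -> "SZTN" -> "ZTN" -> "ztn"
  "xic" -> "XIC" -> "IC" -> "ic"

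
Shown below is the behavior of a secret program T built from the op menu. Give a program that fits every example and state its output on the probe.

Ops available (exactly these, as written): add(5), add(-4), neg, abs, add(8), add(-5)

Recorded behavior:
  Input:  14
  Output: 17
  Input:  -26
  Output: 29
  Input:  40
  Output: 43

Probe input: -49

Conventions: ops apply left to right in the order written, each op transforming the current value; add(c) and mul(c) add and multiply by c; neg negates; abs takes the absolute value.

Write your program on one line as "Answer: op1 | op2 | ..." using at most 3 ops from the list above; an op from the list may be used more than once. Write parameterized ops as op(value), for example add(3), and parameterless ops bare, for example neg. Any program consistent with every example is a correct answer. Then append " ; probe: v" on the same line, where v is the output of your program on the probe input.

abs | add(8) | add(-5) ; probe: 52

Check, running the answer program on each example:
  14 -> 14 -> 22 -> 17
  -26 -> 26 -> 34 -> 29
  40 -> 40 -> 48 -> 43
  probe: -49 -> 49 -> 57 -> 52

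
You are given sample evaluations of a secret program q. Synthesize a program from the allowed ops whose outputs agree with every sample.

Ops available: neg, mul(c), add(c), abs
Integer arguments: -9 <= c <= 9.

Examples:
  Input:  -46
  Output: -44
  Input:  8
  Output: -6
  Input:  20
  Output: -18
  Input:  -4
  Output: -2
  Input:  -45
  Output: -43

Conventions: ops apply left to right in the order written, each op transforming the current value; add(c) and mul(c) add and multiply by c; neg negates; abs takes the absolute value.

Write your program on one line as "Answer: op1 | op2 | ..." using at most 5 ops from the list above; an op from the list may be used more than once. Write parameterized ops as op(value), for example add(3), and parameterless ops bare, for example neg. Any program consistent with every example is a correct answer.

neg | abs | add(-2) | neg

Check, running the answer program on each example:
  -46 -> 46 -> 46 -> 44 -> -44
  8 -> -8 -> 8 -> 6 -> -6
  20 -> -20 -> 20 -> 18 -> -18
  -4 -> 4 -> 4 -> 2 -> -2
  -45 -> 45 -> 45 -> 43 -> -43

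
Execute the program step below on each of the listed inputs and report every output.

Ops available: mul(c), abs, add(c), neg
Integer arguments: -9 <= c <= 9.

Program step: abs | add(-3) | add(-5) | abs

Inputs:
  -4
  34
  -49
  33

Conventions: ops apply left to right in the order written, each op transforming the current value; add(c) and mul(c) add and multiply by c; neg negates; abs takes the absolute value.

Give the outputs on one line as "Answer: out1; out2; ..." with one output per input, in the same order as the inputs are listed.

Execution, op by op:
  -4 -> 4 -> 1 -> -4 -> 4
  34 -> 34 -> 31 -> 26 -> 26
  -49 -> 49 -> 46 -> 41 -> 41
  33 -> 33 -> 30 -> 25 -> 25

4; 26; 41; 25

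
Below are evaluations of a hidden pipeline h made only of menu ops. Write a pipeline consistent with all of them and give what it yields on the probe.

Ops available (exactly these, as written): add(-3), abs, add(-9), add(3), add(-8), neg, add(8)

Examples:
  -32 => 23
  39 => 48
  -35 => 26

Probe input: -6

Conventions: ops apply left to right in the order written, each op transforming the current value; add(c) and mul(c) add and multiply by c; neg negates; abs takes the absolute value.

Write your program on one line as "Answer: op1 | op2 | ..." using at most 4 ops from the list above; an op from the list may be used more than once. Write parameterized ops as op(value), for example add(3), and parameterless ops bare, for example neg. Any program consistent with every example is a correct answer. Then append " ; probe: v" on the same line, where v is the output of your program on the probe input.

neg | add(-9) | abs ; probe: 3

Check, running the answer program on each example:
  -32 -> 32 -> 23 -> 23
  39 -> -39 -> -48 -> 48
  -35 -> 35 -> 26 -> 26
  probe: -6 -> 6 -> -3 -> 3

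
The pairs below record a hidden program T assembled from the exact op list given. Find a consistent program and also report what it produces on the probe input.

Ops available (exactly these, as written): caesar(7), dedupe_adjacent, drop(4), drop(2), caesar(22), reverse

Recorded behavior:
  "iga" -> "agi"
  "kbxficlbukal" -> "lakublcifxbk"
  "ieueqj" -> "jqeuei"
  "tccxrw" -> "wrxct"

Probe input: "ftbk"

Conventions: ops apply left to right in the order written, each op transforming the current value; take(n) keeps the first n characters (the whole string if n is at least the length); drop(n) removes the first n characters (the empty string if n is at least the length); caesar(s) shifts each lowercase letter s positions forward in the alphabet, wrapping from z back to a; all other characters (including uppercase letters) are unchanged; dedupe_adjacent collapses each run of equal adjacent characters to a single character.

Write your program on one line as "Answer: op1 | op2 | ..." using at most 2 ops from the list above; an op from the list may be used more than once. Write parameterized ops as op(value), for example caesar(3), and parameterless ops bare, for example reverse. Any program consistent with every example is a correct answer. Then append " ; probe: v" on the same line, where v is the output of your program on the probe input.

dedupe_adjacent | reverse ; probe: "kbtf"

Check, running the answer program on each example:
  "iga" -> "iga" -> "agi"
  "kbxficlbukal" -> "kbxficlbukal" -> "lakublcifxbk"
  "ieueqj" -> "ieueqj" -> "jqeuei"
  "tccxrw" -> "tcxrw" -> "wrxct"
  probe: "ftbk" -> "ftbk" -> "kbtf"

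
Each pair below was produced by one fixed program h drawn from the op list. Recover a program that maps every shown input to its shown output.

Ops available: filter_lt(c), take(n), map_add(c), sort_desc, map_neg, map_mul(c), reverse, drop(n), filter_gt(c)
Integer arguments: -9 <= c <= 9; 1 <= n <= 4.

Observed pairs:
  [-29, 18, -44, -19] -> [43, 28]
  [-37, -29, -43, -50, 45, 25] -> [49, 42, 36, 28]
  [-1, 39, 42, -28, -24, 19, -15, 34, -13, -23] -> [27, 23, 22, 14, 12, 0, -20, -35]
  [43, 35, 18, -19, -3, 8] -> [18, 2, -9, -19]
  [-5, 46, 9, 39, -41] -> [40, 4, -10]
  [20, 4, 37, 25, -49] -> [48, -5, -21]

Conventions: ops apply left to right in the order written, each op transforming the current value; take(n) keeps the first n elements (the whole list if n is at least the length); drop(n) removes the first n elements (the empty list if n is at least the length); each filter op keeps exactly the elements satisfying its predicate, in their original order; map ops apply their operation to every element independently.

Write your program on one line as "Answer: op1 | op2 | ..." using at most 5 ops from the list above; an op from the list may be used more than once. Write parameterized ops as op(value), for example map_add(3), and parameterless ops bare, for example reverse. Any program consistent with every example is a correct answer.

sort_desc | drop(2) | map_neg | sort_desc | map_add(-1)

Check, running the answer program on each example:
  [-29, 18, -44, -19] -> [18, -19, -29, -44] -> [-29, -44] -> [29, 44] -> [44, 29] -> [43, 28]
  [-37, -29, -43, -50, 45, 25] -> [45, 25, -29, -37, -43, -50] -> [-29, -37, -43, -50] -> [29, 37, 43, 50] -> [50, 43, 37, 29] -> [49, 42, 36, 28]
  [-1, 39, 42, -28, -24, 19, -15, 34, -13, -23] -> [42, 39, 34, 19, -1, -13, -15, -23, -24, -28] -> [34, 19, -1, -13, -15, -23, -24, -28] -> [-34, -19, 1, 13, 15, 23, 24, 28] -> [28, 24, 23, 15, 13, 1, -19, -34] -> [27, 23, 22, 14, 12, 0, -20, -35]
  [43, 35, 18, -19, -3, 8] -> [43, 35, 18, 8, -3, -19] -> [18, 8, -3, -19] -> [-18, -8, 3, 19] -> [19, 3, -8, -18] -> [18, 2, -9, -19]
  [-5, 46, 9, 39, -41] -> [46, 39, 9, -5, -41] -> [9, -5, -41] -> [-9, 5, 41] -> [41, 5, -9] -> [40, 4, -10]
  [20, 4, 37, 25, -49] -> [37, 25, 20, 4, -49] -> [20, 4, -49] -> [-20, -4, 49] -> [49, -4, -20] -> [48, -5, -21]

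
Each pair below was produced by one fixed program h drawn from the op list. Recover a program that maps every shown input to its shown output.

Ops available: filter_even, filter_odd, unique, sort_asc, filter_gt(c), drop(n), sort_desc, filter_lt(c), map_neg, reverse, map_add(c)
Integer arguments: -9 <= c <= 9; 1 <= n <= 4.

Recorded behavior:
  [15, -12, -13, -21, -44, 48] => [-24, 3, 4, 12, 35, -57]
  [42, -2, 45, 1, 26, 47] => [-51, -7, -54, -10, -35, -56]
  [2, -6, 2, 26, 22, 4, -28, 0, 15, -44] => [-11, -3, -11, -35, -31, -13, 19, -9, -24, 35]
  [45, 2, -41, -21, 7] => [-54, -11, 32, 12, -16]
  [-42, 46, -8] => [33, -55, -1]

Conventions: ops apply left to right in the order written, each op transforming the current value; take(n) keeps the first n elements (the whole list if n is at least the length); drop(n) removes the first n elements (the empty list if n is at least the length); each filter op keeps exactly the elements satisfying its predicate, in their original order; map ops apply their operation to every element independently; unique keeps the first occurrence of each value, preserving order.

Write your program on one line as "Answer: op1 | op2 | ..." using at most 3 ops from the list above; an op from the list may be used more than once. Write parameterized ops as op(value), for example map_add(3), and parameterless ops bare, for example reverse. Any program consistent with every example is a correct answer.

map_add(9) | map_neg

Check, running the answer program on each example:
  [15, -12, -13, -21, -44, 48] -> [24, -3, -4, -12, -35, 57] -> [-24, 3, 4, 12, 35, -57]
  [42, -2, 45, 1, 26, 47] -> [51, 7, 54, 10, 35, 56] -> [-51, -7, -54, -10, -35, -56]
  [2, -6, 2, 26, 22, 4, -28, 0, 15, -44] -> [11, 3, 11, 35, 31, 13, -19, 9, 24, -35] -> [-11, -3, -11, -35, -31, -13, 19, -9, -24, 35]
  [45, 2, -41, -21, 7] -> [54, 11, -32, -12, 16] -> [-54, -11, 32, 12, -16]
  [-42, 46, -8] -> [-33, 55, 1] -> [33, -55, -1]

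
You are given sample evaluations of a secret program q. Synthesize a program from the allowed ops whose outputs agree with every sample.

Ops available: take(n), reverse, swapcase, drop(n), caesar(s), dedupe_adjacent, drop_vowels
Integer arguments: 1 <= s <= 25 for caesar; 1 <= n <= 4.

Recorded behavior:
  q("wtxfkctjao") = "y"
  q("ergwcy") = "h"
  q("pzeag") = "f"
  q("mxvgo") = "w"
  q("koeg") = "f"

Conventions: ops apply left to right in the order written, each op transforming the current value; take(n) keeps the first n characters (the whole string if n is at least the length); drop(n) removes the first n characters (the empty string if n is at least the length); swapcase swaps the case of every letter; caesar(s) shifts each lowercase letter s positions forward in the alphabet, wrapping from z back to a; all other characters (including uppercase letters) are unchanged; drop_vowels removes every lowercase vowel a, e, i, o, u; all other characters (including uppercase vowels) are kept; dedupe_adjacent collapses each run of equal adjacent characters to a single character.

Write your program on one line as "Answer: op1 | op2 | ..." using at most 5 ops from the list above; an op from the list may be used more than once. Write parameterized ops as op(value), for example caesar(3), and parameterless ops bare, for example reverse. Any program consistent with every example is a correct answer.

take(4) | take(3) | caesar(8) | drop(2) | caesar(19)

Check, running the answer program on each example:
  "wtxfkctjao" -> "wtxf" -> "wtx" -> "ebf" -> "f" -> "y"
  "ergwcy" -> "ergw" -> "erg" -> "mzo" -> "o" -> "h"
  "pzeag" -> "pzea" -> "pze" -> "xhm" -> "m" -> "f"
  "mxvgo" -> "mxvg" -> "mxv" -> "ufd" -> "d" -> "w"
  "koeg" -> "koeg" -> "koe" -> "swm" -> "m" -> "f"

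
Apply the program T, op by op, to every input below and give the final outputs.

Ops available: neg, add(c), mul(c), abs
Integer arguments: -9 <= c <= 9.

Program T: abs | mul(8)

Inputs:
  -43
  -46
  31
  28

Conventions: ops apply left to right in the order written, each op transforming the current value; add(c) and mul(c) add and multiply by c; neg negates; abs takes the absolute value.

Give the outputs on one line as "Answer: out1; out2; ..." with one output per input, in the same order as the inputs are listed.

344; 368; 248; 224

Execution, op by op:
  -43 -> 43 -> 344
  -46 -> 46 -> 368
  31 -> 31 -> 248
  28 -> 28 -> 224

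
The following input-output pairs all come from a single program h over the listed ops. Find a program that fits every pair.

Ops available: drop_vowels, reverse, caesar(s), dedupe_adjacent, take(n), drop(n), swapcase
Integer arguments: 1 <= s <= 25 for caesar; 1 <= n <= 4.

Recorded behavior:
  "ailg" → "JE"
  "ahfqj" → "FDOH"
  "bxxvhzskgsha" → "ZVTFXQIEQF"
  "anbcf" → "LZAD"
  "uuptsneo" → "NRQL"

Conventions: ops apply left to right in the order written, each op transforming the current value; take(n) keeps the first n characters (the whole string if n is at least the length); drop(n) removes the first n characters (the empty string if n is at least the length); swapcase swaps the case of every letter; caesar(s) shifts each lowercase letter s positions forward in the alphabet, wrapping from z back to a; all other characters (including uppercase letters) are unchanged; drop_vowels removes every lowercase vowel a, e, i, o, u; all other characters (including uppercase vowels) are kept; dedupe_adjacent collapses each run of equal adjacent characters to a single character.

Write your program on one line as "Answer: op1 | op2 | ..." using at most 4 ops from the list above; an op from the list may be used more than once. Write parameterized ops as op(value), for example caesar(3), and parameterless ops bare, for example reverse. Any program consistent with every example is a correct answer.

drop_vowels | caesar(24) | dedupe_adjacent | swapcase

Check, running the answer program on each example:
  "ailg" -> "lg" -> "je" -> "je" -> "JE"
  "ahfqj" -> "hfqj" -> "fdoh" -> "fdoh" -> "FDOH"
  "bxxvhzskgsha" -> "bxxvhzskgsh" -> "zvvtfxqieqf" -> "zvtfxqieqf" -> "ZVTFXQIEQF"
  "anbcf" -> "nbcf" -> "lzad" -> "lzad" -> "LZAD"
  "uuptsneo" -> "ptsn" -> "nrql" -> "nrql" -> "NRQL"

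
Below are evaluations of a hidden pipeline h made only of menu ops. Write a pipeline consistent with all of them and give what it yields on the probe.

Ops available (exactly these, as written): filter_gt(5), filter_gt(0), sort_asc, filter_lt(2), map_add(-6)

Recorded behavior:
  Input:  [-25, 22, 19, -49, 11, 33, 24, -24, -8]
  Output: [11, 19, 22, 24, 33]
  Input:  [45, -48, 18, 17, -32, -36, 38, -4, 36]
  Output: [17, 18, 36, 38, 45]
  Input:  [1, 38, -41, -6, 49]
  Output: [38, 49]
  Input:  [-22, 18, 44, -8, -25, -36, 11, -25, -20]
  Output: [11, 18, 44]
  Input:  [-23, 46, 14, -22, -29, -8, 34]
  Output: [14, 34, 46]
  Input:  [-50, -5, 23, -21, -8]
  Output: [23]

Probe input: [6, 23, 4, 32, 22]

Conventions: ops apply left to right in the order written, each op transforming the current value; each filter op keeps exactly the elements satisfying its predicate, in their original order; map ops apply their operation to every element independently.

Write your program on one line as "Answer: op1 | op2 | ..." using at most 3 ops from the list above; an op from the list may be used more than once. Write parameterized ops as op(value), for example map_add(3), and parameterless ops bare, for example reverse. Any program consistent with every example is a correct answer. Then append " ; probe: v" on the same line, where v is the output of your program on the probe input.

filter_gt(0) | filter_gt(5) | sort_asc ; probe: [6, 22, 23, 32]

Check, running the answer program on each example:
  [-25, 22, 19, -49, 11, 33, 24, -24, -8] -> [22, 19, 11, 33, 24] -> [22, 19, 11, 33, 24] -> [11, 19, 22, 24, 33]
  [45, -48, 18, 17, -32, -36, 38, -4, 36] -> [45, 18, 17, 38, 36] -> [45, 18, 17, 38, 36] -> [17, 18, 36, 38, 45]
  [1, 38, -41, -6, 49] -> [1, 38, 49] -> [38, 49] -> [38, 49]
  [-22, 18, 44, -8, -25, -36, 11, -25, -20] -> [18, 44, 11] -> [18, 44, 11] -> [11, 18, 44]
  [-23, 46, 14, -22, -29, -8, 34] -> [46, 14, 34] -> [46, 14, 34] -> [14, 34, 46]
  [-50, -5, 23, -21, -8] -> [23] -> [23] -> [23]
  probe: [6, 23, 4, 32, 22] -> [6, 23, 4, 32, 22] -> [6, 23, 32, 22] -> [6, 22, 23, 32]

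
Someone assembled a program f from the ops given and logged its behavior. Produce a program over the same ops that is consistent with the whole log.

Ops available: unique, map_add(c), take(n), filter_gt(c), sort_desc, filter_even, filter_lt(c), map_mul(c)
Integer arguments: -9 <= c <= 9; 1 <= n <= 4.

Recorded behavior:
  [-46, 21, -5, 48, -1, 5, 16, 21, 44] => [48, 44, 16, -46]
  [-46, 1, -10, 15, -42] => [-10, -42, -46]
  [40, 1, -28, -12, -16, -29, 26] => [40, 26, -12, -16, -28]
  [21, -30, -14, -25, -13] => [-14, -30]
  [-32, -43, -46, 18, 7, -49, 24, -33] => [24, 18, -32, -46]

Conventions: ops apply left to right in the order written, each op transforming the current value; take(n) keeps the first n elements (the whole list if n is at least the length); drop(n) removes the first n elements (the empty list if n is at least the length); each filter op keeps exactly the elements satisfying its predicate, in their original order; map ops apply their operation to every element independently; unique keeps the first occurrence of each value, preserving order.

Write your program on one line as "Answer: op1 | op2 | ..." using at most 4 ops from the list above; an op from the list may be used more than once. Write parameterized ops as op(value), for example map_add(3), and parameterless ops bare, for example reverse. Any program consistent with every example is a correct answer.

sort_desc | unique | filter_even

Check, running the answer program on each example:
  [-46, 21, -5, 48, -1, 5, 16, 21, 44] -> [48, 44, 21, 21, 16, 5, -1, -5, -46] -> [48, 44, 21, 16, 5, -1, -5, -46] -> [48, 44, 16, -46]
  [-46, 1, -10, 15, -42] -> [15, 1, -10, -42, -46] -> [15, 1, -10, -42, -46] -> [-10, -42, -46]
  [40, 1, -28, -12, -16, -29, 26] -> [40, 26, 1, -12, -16, -28, -29] -> [40, 26, 1, -12, -16, -28, -29] -> [40, 26, -12, -16, -28]
  [21, -30, -14, -25, -13] -> [21, -13, -14, -25, -30] -> [21, -13, -14, -25, -30] -> [-14, -30]
  [-32, -43, -46, 18, 7, -49, 24, -33] -> [24, 18, 7, -32, -33, -43, -46, -49] -> [24, 18, 7, -32, -33, -43, -46, -49] -> [24, 18, -32, -46]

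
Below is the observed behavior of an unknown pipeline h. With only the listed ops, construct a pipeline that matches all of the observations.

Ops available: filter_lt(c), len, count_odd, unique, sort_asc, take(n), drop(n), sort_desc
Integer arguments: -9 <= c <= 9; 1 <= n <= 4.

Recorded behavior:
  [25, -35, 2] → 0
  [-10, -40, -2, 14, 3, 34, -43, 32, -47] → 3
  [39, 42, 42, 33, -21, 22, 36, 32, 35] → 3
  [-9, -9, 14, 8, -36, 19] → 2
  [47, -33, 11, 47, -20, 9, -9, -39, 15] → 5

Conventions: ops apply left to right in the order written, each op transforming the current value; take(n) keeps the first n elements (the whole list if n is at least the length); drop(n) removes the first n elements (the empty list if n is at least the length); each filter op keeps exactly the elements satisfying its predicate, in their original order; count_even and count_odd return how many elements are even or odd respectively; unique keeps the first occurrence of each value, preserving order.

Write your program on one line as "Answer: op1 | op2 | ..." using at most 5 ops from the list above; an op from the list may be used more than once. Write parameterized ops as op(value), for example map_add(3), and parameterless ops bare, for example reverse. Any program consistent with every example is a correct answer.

sort_asc | sort_desc | drop(3) | count_odd

Check, running the answer program on each example:
  [25, -35, 2] -> [-35, 2, 25] -> [25, 2, -35] -> [] -> 0
  [-10, -40, -2, 14, 3, 34, -43, 32, -47] -> [-47, -43, -40, -10, -2, 3, 14, 32, 34] -> [34, 32, 14, 3, -2, -10, -40, -43, -47] -> [3, -2, -10, -40, -43, -47] -> 3
  [39, 42, 42, 33, -21, 22, 36, 32, 35] -> [-21, 22, 32, 33, 35, 36, 39, 42, 42] -> [42, 42, 39, 36, 35, 33, 32, 22, -21] -> [36, 35, 33, 32, 22, -21] -> 3
  [-9, -9, 14, 8, -36, 19] -> [-36, -9, -9, 8, 14, 19] -> [19, 14, 8, -9, -9, -36] -> [-9, -9, -36] -> 2
  [47, -33, 11, 47, -20, 9, -9, -39, 15] -> [-39, -33, -20, -9, 9, 11, 15, 47, 47] -> [47, 47, 15, 11, 9, -9, -20, -33, -39] -> [11, 9, -9, -20, -33, -39] -> 5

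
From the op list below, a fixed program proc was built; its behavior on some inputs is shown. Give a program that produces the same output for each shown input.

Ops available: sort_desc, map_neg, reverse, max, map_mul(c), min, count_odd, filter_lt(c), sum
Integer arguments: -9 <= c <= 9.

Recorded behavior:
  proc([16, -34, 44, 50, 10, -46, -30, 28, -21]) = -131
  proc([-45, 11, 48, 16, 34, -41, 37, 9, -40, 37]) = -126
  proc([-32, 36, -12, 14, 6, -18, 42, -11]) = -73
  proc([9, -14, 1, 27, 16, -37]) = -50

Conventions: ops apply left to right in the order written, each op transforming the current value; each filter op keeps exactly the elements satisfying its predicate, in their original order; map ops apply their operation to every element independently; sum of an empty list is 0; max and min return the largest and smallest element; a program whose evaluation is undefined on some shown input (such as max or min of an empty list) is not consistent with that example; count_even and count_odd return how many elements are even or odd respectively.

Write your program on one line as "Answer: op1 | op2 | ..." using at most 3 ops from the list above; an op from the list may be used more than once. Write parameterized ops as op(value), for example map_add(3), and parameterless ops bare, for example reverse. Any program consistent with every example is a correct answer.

reverse | filter_lt(4) | sum

Check, running the answer program on each example:
  [16, -34, 44, 50, 10, -46, -30, 28, -21] -> [-21, 28, -30, -46, 10, 50, 44, -34, 16] -> [-21, -30, -46, -34] -> -131
  [-45, 11, 48, 16, 34, -41, 37, 9, -40, 37] -> [37, -40, 9, 37, -41, 34, 16, 48, 11, -45] -> [-40, -41, -45] -> -126
  [-32, 36, -12, 14, 6, -18, 42, -11] -> [-11, 42, -18, 6, 14, -12, 36, -32] -> [-11, -18, -12, -32] -> -73
  [9, -14, 1, 27, 16, -37] -> [-37, 16, 27, 1, -14, 9] -> [-37, 1, -14] -> -50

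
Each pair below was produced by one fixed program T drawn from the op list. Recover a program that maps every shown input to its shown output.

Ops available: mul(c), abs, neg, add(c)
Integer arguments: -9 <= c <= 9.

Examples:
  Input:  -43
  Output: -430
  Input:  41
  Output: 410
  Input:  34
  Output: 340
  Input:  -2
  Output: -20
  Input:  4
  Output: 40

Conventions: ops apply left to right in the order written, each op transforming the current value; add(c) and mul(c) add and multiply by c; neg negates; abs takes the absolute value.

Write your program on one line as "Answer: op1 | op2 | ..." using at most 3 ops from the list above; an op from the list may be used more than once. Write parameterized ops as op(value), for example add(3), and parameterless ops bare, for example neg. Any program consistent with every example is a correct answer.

mul(-2) | neg | mul(5)

Check, running the answer program on each example:
  -43 -> 86 -> -86 -> -430
  41 -> -82 -> 82 -> 410
  34 -> -68 -> 68 -> 340
  -2 -> 4 -> -4 -> -20
  4 -> -8 -> 8 -> 40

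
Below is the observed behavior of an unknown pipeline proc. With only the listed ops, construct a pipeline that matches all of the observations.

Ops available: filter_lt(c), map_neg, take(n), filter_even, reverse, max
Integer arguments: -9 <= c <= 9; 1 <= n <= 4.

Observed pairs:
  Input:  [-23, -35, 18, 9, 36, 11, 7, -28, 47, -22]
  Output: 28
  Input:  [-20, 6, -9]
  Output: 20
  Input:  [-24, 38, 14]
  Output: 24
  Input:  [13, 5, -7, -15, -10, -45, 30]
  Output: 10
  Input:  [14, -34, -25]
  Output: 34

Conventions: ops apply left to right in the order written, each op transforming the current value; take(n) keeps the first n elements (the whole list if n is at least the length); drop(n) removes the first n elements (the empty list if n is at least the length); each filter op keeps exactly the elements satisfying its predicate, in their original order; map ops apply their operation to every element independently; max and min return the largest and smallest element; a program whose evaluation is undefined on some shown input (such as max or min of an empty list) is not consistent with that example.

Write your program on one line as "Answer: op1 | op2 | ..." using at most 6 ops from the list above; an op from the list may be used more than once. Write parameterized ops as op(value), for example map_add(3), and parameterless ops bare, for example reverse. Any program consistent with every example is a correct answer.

reverse | map_neg | reverse | filter_even | max

Check, running the answer program on each example:
  [-23, -35, 18, 9, 36, 11, 7, -28, 47, -22] -> [-22, 47, -28, 7, 11, 36, 9, 18, -35, -23] -> [22, -47, 28, -7, -11, -36, -9, -18, 35, 23] -> [23, 35, -18, -9, -36, -11, -7, 28, -47, 22] -> [-18, -36, 28, 22] -> 28
  [-20, 6, -9] -> [-9, 6, -20] -> [9, -6, 20] -> [20, -6, 9] -> [20, -6] -> 20
  [-24, 38, 14] -> [14, 38, -24] -> [-14, -38, 24] -> [24, -38, -14] -> [24, -38, -14] -> 24
  [13, 5, -7, -15, -10, -45, 30] -> [30, -45, -10, -15, -7, 5, 13] -> [-30, 45, 10, 15, 7, -5, -13] -> [-13, -5, 7, 15, 10, 45, -30] -> [10, -30] -> 10
  [14, -34, -25] -> [-25, -34, 14] -> [25, 34, -14] -> [-14, 34, 25] -> [-14, 34] -> 34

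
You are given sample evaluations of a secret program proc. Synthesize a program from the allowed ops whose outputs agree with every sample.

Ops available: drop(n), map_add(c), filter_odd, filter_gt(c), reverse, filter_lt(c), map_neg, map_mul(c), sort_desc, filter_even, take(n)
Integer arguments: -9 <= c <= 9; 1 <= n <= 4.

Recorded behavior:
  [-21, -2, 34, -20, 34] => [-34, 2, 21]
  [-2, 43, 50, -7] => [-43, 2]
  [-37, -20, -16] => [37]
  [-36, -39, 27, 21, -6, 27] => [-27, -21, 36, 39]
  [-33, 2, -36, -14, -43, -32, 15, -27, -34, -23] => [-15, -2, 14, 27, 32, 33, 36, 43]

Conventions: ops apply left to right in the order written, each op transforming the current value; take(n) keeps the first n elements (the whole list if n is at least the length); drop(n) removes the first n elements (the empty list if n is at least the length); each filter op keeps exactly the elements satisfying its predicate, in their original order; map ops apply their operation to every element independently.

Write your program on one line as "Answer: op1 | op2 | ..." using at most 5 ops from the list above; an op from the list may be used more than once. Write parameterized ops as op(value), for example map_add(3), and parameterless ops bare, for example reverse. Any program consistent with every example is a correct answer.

map_neg | reverse | drop(2) | sort_desc | reverse

Check, running the answer program on each example:
  [-21, -2, 34, -20, 34] -> [21, 2, -34, 20, -34] -> [-34, 20, -34, 2, 21] -> [-34, 2, 21] -> [21, 2, -34] -> [-34, 2, 21]
  [-2, 43, 50, -7] -> [2, -43, -50, 7] -> [7, -50, -43, 2] -> [-43, 2] -> [2, -43] -> [-43, 2]
  [-37, -20, -16] -> [37, 20, 16] -> [16, 20, 37] -> [37] -> [37] -> [37]
  [-36, -39, 27, 21, -6, 27] -> [36, 39, -27, -21, 6, -27] -> [-27, 6, -21, -27, 39, 36] -> [-21, -27, 39, 36] -> [39, 36, -21, -27] -> [-27, -21, 36, 39]
  [-33, 2, -36, -14, -43, -32, 15, -27, -34, -23] -> [33, -2, 36, 14, 43, 32, -15, 27, 34, 23] -> [23, 34, 27, -15, 32, 43, 14, 36, -2, 33] -> [27, -15, 32, 43, 14, 36, -2, 33] -> [43, 36, 33, 32, 27, 14, -2, -15] -> [-15, -2, 14, 27, 32, 33, 36, 43]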